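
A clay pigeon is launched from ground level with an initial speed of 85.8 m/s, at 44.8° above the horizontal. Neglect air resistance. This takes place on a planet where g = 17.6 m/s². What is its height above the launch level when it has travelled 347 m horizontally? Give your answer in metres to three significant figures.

vₓ = 85.80 cos 44.8° = 60.88 m/s; v_y0 = 85.80 sin 44.8° = 60.46 m/s.
At x = 347 m, t = x/vₓ = 347/60.88 = 5.700 s.
Height: y = v_y0 t − ½ g t² = 60.46 × 5.700 − 8.800 × 5.700² = 344.6 − 285.9 = 58.71 m.

58.7 m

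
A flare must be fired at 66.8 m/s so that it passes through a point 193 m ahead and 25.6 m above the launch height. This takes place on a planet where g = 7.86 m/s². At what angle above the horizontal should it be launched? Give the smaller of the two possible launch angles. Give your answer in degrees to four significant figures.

17.75°

Trajectory: y = x tanθ − g x² (1 + tan²θ)/(2v₀²). With x = 193, y = 25.6, v₀ = 66.8, g = 7.86:
32.81 tan²θ − 193 tanθ + (58.41) = 0.
tanθ = [193 ± √(193² − 4 × 32.81 × (58.41))] / (2 × 32.81) = (193 ± 172.0) / 65.61, giving tanθ = 0.3200 or 5.563.
θ = 17.75° or 79.81°; the smaller is 17.75°.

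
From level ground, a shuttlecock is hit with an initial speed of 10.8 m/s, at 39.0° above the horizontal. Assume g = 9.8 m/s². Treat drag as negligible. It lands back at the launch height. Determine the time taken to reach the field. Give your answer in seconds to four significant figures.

1.387 s

vₓ = 10.80 cos 39.0° = 8.393 m/s; v_y0 = 10.80 sin 39.0° = 6.797 m/s.
Time of flight on level ground: T = 2 v_y0 / g = 2 × 6.797 / 9.80 = 1.387 s.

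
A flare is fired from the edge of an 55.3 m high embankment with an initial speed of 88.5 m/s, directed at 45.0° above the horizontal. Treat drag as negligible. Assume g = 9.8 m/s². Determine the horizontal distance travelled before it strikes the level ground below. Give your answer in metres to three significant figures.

851 m

vₓ = 88.50 cos 45.0° = 62.58 m/s; v_y0 = 88.50 sin 45.0° = 62.58 m/s.
Vertical motion (up positive, ground at y = 0): 4.900 t² − (62.58) t − 55.3 = 0, so t = (62.58 + √(62.58² + 2·9.80·55.3)) / 9.80 = (62.58 + 70.71) / 9.80 = 13.60 s.
Horizontal distance: R = vₓ t = 62.58 × 13.60 = 851.1 m.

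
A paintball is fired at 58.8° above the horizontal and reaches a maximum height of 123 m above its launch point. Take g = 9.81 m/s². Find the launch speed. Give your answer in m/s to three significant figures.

At the peak v_y = 0, so v_y0 = √(2gH) = √(2 × 9.81 × 123) = 49.12 m/s.
v_y0 = v₀ sin θ ⇒ v₀ = 49.12 / sin 58.8° = 57.43 m/s.

57.4 m/s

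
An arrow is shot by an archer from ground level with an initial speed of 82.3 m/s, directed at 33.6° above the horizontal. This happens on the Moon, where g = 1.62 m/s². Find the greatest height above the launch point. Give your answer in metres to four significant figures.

640.2 m

vₓ = 82.30 cos 33.6° = 68.55 m/s; v_y0 = 82.30 sin 33.6° = 45.54 m/s.
Maximum height: H = v_y0² / (2g) = 45.54² / (2 × 1.62) = 640.2 m.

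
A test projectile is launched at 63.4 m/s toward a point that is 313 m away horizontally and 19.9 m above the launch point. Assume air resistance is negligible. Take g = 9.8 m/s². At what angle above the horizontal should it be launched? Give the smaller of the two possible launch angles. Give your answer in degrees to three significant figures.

Trajectory: y = x tanθ − g x² (1 + tan²θ)/(2v₀²). With x = 313, y = 19.9, v₀ = 63.4, g = 9.80:
119.4 tan²θ − 313 tanθ + (139.3) = 0.
tanθ = [313 ± √(313² − 4 × 119.4 × (139.3))] / (2 × 119.4) = (313 ± 177.2) / 238.9, giving tanθ = 0.5684 or 2.052.
θ = 29.61° or 64.02°; the smaller is 29.61°.

29.6°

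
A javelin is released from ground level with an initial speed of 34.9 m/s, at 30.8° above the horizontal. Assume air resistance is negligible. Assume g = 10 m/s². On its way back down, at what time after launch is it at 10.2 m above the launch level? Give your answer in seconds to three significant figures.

2.86 s

Resolve: vₓ = 34.90 cos 30.8° = 29.98 m/s and v_y0 = 34.90 sin 30.8° = 17.87 m/s.
Require v_y0 t − ½ g t² = 10.2, i.e. 5.000 t² − 17.87 t + 10.2 = 0.
t = [17.87 ± √(17.87² − 2·10.0·10.2)] / 10.0 = (17.87 ± 10.74) / 10.0, so t = 0.7130 s or t = 2.861 s.
The descending-branch root is 2.861 s.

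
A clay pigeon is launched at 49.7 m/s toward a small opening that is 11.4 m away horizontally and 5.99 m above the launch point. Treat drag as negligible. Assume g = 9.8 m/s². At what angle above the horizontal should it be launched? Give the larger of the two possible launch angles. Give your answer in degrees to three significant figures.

Trajectory: y = x tanθ − g x² (1 + tan²θ)/(2v₀²). With x = 11.4, y = 5.99, v₀ = 49.7, g = 9.80:
0.2578 tan²θ − 11.4 tanθ + (6.248) = 0.
tanθ = [11.4 ± √(11.4² − 4 × 0.2578 × (6.248))] / (2 × 0.2578) = (11.4 ± 11.11) / 0.5156, giving tanθ = 0.5550 or 43.66.
θ = 29.03° or 88.69°; the larger is 88.69°.

88.7°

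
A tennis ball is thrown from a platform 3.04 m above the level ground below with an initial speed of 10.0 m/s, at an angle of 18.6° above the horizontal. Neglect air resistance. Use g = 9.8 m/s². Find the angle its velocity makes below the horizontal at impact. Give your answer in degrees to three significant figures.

vₓ = 10.00 cos 18.6° = 9.478 m/s; v_y0 = 10.00 sin 18.6° = 3.190 m/s.
With up positive and y = 0 at the ground: y(t) = 3.04 + (3.190) t − 4.900 t². Setting y = 0 and taking the positive root: t = [3.190 + √(3.190² + 2·9.80·3.04)] / 9.80 = (3.190 + 8.352) / 9.80 = 1.178 s.
At impact: v_y = v_y0 − g t = −8.352 m/s; vₓ = 9.478 m/s.
Angle below horizontal: arctan(|v_y|/vₓ) = arctan(8.352/9.478) = 41.39°.

41.4°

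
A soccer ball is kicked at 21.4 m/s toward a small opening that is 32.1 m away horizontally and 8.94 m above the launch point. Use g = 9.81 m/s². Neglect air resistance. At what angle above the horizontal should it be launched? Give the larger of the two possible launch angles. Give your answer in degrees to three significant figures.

63.5°

Trajectory: y = x tanθ − g x² (1 + tan²θ)/(2v₀²). With x = 32.1, y = 8.94, v₀ = 21.4, g = 9.81:
11.04 tan²θ − 32.1 tanθ + (19.98) = 0.
tanθ = [32.1 ± √(32.1² − 4 × 11.04 × (19.98))] / (2 × 11.04) = (32.1 ± 12.19) / 22.07, giving tanθ = 0.9021 or 2.006.
θ = 42.05° or 63.51°; the larger is 63.51°.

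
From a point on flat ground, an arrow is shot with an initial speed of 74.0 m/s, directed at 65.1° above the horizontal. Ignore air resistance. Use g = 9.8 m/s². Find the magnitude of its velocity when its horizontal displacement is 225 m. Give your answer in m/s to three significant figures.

Components: vₓ = 74.00 cos 65.1° = 31.16 m/s, v_y0 = 74.00 sin 65.1° = 67.12 m/s.
Time to reach x = 225 m: t = x/vₓ = 225/31.16 = 7.222 s.
Vertical velocity there: v_y = v_y0 − g t = 67.12 − 9.80 × 7.222 = −3.650 m/s.
Speed: √(vₓ² + v_y²) = √(31.16² + 3.650²) = 31.37 m/s.

31.4 m/s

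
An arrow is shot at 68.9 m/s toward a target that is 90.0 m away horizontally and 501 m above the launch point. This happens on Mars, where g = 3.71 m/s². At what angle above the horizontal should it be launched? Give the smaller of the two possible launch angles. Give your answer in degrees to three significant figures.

82.6°

Trajectory: y = x tanθ − g x² (1 + tan²θ)/(2v₀²). With x = 90.0, y = 501, v₀ = 68.9, g = 3.71:
3.165 tan²θ − 90.0 tanθ + (504.2) = 0.
tanθ = [90.0 ± √(90.0² − 4 × 3.165 × (504.2))] / (2 × 3.165) = (90.0 ± 41.44) / 6.330, giving tanθ = 7.672 or 20.76.
θ = 82.57° or 87.24°; the smaller is 82.57°.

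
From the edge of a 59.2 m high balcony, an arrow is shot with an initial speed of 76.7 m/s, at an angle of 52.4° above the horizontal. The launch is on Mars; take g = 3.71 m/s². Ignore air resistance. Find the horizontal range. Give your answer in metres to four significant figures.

Resolve: vₓ = 76.70 cos 52.4° = 46.80 m/s and v_y0 = 76.70 sin 52.4° = 60.77 m/s.
With up positive and y = 0 at the ground: y(t) = 59.2 + (60.77) t − 1.855 t². Setting y = 0 and taking the positive root: t = [60.77 + √(60.77² + 2·3.71·59.2)] / 3.71 = (60.77 + 64.28) / 3.71 = 33.71 s.
Horizontal distance: R = vₓ t = 46.80 × 33.71 = 1577 m.

1577 m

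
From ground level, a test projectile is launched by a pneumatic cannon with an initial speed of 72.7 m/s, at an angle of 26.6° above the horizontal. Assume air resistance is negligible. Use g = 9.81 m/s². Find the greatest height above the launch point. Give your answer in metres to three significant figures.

Horizontal component vₓ = 72.70 cos 26.6° = 65.01 m/s; vertical v_y0 = 72.70 sin 26.6° = 32.55 m/s.
Maximum height: H = v_y0² / (2g) = 32.55² / (2 × 9.81) = 54.01 m.

54.0 m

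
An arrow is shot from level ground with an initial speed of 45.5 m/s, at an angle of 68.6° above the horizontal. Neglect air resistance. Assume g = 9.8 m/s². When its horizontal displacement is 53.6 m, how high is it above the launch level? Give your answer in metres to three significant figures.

Horizontal component vₓ = 45.50 cos 68.6° = 16.60 m/s; vertical v_y0 = 45.50 sin 68.6° = 42.36 m/s.
Time to reach x = 53.6 m: t = x/vₓ = 53.6/16.60 = 3.229 s.
Height: y = v_y0 t − ½ g t² = 42.36 × 3.229 − 4.900 × 3.229² = 136.8 − 51.08 = 85.70 m.

85.7 m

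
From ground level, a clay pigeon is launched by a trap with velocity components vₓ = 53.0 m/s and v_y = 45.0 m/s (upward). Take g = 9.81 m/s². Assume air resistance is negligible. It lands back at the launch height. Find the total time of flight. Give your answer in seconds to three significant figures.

It returns to y = 0 when t = 2 v_y0 / g = 2(45.00)/9.81 = 9.174 s.

9.17 s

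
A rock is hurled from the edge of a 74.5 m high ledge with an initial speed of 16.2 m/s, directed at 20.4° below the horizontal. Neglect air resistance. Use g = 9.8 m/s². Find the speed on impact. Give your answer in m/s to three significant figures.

Resolve: vₓ = 16.20 cos 20.4° = 15.18 m/s and v_y0 = −5.647 m/s (downward).
Vertical motion (up positive, ground at y = 0): 4.900 t² − (−5.647) t − 74.5 = 0, so t = (−5.647 + √(5.647² + 2·9.80·74.5)) / 9.80 = (−5.647 + 38.63) / 9.80 = 3.365 s.
Vertical velocity at impact: v_y = v_y0 − g t = −5.647 − 9.80 × 3.365 = −38.63 m/s.
Speed: |v| = √(vₓ² + v_y²) = √(15.18² + 38.63²) = 41.50 m/s.

41.5 m/s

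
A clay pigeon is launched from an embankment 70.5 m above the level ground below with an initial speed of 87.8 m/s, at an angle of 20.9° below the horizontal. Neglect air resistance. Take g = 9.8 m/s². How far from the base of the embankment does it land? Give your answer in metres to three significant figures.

vₓ = 87.80 cos 20.9° = 82.02 m/s; v_y0 = −31.32 m/s (downward).
With up positive and y = 0 at the ground: y(t) = 70.5 + (−31.32) t − 4.900 t². Setting y = 0 and taking the positive root: t = [−31.32 + √(31.32² + 2·9.80·70.5)] / 9.80 = (−31.32 + 48.61) / 9.80 = 1.764 s.
Horizontal distance: R = vₓ t = 82.02 × 1.764 = 144.7 m.

145 m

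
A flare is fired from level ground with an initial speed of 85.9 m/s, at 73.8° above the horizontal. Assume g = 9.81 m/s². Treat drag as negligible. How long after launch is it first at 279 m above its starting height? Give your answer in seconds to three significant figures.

Components: vₓ = 85.90 cos 73.8° = 23.97 m/s, v_y0 = 85.90 sin 73.8° = 82.49 m/s.
Height y(t) = 82.49 t − 4.905 t² = 279 gives 4.905 t² − 82.49 t + 279 = 0.
t = [82.49 ± √(82.49² − 2·9.81·279)] / 9.81 = (82.49 ± 36.48) / 9.81, so t = 4.690 s or t = 12.13 s.
The first (ascending) time is 4.690 s.

4.69 s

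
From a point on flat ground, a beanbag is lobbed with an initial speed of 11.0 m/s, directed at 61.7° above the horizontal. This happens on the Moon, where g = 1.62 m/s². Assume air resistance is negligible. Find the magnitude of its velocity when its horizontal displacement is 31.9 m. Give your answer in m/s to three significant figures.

vₓ = 11.00 cos 61.7° = 5.215 m/s; v_y0 = 11.00 sin 61.7° = 9.685 m/s.
Time to reach x = 31.9 m: t = x/vₓ = 31.9/5.215 = 6.117 s.
Vertical velocity there: v_y = v_y0 − g t = 9.685 − 1.62 × 6.117 = −0.2243 m/s.
Speed: √(vₓ² + v_y²) = √(5.215² + 0.2243²) = 5.220 m/s.

5.22 m/s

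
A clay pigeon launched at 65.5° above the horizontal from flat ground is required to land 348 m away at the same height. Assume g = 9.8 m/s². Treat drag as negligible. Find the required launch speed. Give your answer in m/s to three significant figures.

On level ground R = v₀² sin 2θ / g ⇒ v₀ = √(gR / sin 2θ).
v₀ = √(9.80 × 348 / sin 131.0°) = √(3410 / 0.7547) = √4518.8 = 67.22 m/s.

67.2 m/s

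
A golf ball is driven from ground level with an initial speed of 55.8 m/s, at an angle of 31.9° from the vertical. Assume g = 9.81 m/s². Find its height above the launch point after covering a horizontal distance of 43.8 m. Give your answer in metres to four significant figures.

59.55 m

Horizontal component vₓ = 55.80 sin 31.9° = 29.49 m/s; vertical v_y0 = 55.80 cos 31.9° = 47.37 m/s.
Time to reach x = 43.8 m: t = x/vₓ = 43.8/29.49 = 1.485 s.
Height: y = v_y0 t − ½ g t² = 47.37 × 1.485 − 4.905 × 1.485² = 70.37 − 10.82 = 59.55 m.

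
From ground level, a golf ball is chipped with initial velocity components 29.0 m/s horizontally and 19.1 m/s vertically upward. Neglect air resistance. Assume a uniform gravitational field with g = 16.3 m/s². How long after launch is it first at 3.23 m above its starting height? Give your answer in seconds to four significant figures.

Set y = v_y0 t − ½ g t² = 3.23: 8.150 t² − 19.10 t + 3.23 = 0.
t = [19.10 ± √(19.10² − 2·16.3·3.23)] / 16.3 = (19.10 ± 16.11) / 16.3, so t = 0.1835 s or t = 2.160 s.
The first (ascending) time is 0.1835 s.

0.1835 s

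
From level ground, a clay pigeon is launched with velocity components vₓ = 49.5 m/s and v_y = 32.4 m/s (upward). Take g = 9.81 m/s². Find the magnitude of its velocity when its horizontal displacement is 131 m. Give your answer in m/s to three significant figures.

49.9 m/s

Time to reach x = 131 m: t = x/vₓ = 131/49.50 = 2.646 s.
Vertical velocity there: v_y = v_y0 − g t = 32.40 − 9.81 × 2.646 = 6.438 m/s.
Speed: √(vₓ² + v_y²) = √(49.50² + 6.438²) = 49.92 m/s.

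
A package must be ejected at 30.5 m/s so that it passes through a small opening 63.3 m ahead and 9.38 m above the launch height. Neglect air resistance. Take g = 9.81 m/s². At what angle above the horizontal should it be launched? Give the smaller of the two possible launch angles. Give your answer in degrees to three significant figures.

31.1°

Trajectory: y = x tanθ − g x² (1 + tan²θ)/(2v₀²). With x = 63.3, y = 9.38, v₀ = 30.5, g = 9.81:
21.13 tan²θ − 63.3 tanθ + (30.51) = 0.
tanθ = [63.3 ± √(63.3² − 4 × 21.13 × (30.51))] / (2 × 21.13) = (63.3 ± 37.80) / 42.25, giving tanθ = 0.6035 or 2.393.
θ = 31.11° or 67.32°; the smaller is 31.11°.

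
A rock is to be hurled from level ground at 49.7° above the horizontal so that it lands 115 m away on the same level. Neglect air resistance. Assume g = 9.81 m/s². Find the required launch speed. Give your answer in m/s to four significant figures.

Level-ground range: R = v₀² sin(2θ)/g, so v₀ = √(gR / sin 2θ).
v₀ = √(9.81 × 115 / sin 99.40°) = √(1128 / 0.9866) = √1143.5 = 33.82 m/s.

33.82 m/s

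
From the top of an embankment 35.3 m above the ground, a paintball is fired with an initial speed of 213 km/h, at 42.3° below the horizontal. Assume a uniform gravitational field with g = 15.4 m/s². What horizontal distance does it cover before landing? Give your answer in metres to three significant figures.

Convert: 213 km/h = 213/3.6 = 59.17 m/s.
Resolve: vₓ = 59.17 cos 42.3° = 43.76 m/s and v_y0 = −39.82 m/s (downward).
Vertical motion (up positive, ground at y = 0): 7.700 t² − (−39.82) t − 35.3 = 0, so t = (−39.82 + √(39.82² + 2·15.4·35.3)) / 15.4 = (−39.82 + 51.70) / 15.4 = 0.7714 s.
Horizontal distance: R = vₓ t = 43.76 × 0.7714 = 33.76 m.

33.8 m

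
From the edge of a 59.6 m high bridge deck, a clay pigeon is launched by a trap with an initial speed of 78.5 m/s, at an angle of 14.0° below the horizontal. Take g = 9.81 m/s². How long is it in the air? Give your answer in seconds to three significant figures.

2.05 s

Components: vₓ = 78.50 cos 14.0° = 76.17 m/s, v_y0 = −18.99 m/s (downward).
With up positive and y = 0 at the ground: y(t) = 59.6 + (−18.99) t − 4.905 t². Setting y = 0 and taking the positive root: t = [−18.99 + √(18.99² + 2·9.81·59.6)] / 9.81 = (−18.99 + 39.12) / 9.81 = 2.051 s.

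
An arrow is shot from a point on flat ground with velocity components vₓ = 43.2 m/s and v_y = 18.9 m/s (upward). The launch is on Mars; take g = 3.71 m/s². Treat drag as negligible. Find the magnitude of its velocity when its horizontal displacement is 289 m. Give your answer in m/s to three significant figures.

x = vₓ t ⇒ t = 289/43.20 = 6.690 s.
Vertical velocity there: v_y = v_y0 − g t = 18.90 − 3.71 × 6.690 = −5.919 m/s.
Speed: √(vₓ² + v_y²) = √(43.20² + 5.919²) = 43.60 m/s.

43.6 m/s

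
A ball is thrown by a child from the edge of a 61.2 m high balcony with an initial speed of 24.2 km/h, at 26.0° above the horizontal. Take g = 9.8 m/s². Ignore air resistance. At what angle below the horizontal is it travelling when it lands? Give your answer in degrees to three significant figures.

80.1°

Convert: 24.2 km/h = 24.2/3.6 = 6.722 m/s.
Components: vₓ = 6.722 cos 26.0° = 6.042 m/s, v_y0 = 6.722 sin 26.0° = 2.947 m/s.
The projectile lands when y = 61.2 + (2.947) t − ½·9.80·t² = 0. Positive root: t = (2.947 + √(2.947² + 2·9.80·61.2)) / 9.80 = (2.947 + 34.76) / 9.80 = 3.848 s.
At impact: v_y = v_y0 − g t = −34.76 m/s; vₓ = 6.042 m/s.
Angle below horizontal: arctan(|v_y|/vₓ) = arctan(34.76/6.042) = 80.14°.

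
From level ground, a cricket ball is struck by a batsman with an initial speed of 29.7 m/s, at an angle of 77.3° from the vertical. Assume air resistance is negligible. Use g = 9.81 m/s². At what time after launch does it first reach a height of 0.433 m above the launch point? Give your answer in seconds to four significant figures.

Components: vₓ = 29.70 sin 77.3° = 28.97 m/s, v_y0 = 29.70 cos 77.3° = 6.529 m/s.
Height y(t) = 6.529 t − 4.905 t² = 0.433 gives 4.905 t² − 6.529 t + 0.433 = 0.
t = [6.529 ± √(6.529² − 2·9.81·0.433)] / 9.81 = (6.529 ± 5.843) / 9.81, so t = 0.07000 s or t = 1.261 s.
The first (ascending) time is 0.07000 s.

0.07000 s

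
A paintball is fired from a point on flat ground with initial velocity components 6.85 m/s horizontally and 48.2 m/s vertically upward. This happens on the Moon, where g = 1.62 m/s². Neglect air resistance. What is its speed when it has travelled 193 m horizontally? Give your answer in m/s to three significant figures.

7.31 m/s

Time to reach x = 193 m: t = x/vₓ = 193/6.850 = 28.18 s.
Vertical velocity there: v_y = v_y0 − g t = 48.20 − 1.62 × 28.18 = 2.556 m/s.
Speed: √(vₓ² + v_y²) = √(6.850² + 2.556²) = 7.311 m/s.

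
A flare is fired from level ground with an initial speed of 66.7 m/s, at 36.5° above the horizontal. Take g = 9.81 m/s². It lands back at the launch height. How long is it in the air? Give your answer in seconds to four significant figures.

vₓ = 66.70 cos 36.5° = 53.62 m/s; v_y0 = 66.70 sin 36.5° = 39.67 m/s.
It returns to y = 0 when t = 2 v_y0 / g = 2(39.67)/9.81 = 8.089 s.

8.089 s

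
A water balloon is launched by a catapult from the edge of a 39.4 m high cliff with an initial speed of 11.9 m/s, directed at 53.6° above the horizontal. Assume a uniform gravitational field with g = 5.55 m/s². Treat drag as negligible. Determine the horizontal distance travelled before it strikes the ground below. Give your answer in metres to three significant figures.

Horizontal component vₓ = 11.90 cos 53.6° = 7.062 m/s; vertical v_y0 = 11.90 sin 53.6° = 9.578 m/s.
Vertical motion (up positive, ground at y = 0): 2.775 t² − (9.578) t − 39.4 = 0, so t = (9.578 + √(9.578² + 2·5.55·39.4)) / 5.55 = (9.578 + 23.00) / 5.55 = 5.870 s.
Horizontal distance: R = vₓ t = 7.062 × 5.870 = 41.45 m.

41.5 m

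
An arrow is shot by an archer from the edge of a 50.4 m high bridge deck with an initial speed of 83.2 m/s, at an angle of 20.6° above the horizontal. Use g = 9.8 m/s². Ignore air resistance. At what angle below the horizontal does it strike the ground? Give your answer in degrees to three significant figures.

28.9°

Resolve: vₓ = 83.20 cos 20.6° = 77.88 m/s and v_y0 = 83.20 sin 20.6° = 29.27 m/s.
Vertical motion (up positive, ground at y = 0): 4.900 t² − (29.27) t − 50.4 = 0, so t = (29.27 + √(29.27² + 2·9.80·50.4)) / 9.80 = (29.27 + 42.95) / 9.80 = 7.370 s.
At impact: v_y = v_y0 − g t = −42.95 m/s; vₓ = 77.88 m/s.
Angle below horizontal: arctan(|v_y|/vₓ) = arctan(42.95/77.88) = 28.88°.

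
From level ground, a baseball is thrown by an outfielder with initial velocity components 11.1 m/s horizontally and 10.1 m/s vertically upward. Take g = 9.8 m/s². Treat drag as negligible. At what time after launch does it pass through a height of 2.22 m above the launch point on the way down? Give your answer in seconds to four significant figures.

Set y = v_y0 t − ½ g t² = 2.22: 4.900 t² − 10.10 t + 2.22 = 0.
Quadratic formula: t = (10.10 ± √58.498) / 9.80 = (10.10 ± 7.648) / 9.80 → t = 0.2502 s or 1.811 s.
The descending-branch root is 1.811 s.

1.811 s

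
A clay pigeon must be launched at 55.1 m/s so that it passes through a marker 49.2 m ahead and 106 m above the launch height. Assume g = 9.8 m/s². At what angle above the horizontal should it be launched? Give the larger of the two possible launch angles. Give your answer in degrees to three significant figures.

84.1°

Trajectory: y = x tanθ − g x² (1 + tan²θ)/(2v₀²). With x = 49.2, y = 106, v₀ = 55.1, g = 9.80:
3.907 tan²θ − 49.2 tanθ + (109.9) = 0.
tanθ = [49.2 ± √(49.2² − 4 × 3.907 × (109.9))] / (2 × 3.907) = (49.2 ± 26.52) / 7.814, giving tanθ = 2.903 or 9.690.
θ = 70.99° or 84.11°; the larger is 84.11°.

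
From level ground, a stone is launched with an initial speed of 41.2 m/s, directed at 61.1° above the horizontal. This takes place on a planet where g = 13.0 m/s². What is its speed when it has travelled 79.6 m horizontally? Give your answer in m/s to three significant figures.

Horizontal component vₓ = 41.20 cos 61.1° = 19.91 m/s; vertical v_y0 = 41.20 sin 61.1° = 36.07 m/s.
x = vₓ t ⇒ t = 79.6/19.91 = 3.998 s.
Vertical velocity there: v_y = v_y0 − g t = 36.07 − 13.0 × 3.998 = −15.90 m/s.
Speed: √(vₓ² + v_y²) = √(19.91² + 15.90²) = 25.48 m/s.

25.5 m/s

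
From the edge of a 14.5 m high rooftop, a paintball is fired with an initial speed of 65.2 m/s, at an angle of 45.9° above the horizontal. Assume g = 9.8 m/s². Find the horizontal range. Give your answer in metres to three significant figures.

Resolve: vₓ = 65.20 cos 45.9° = 45.37 m/s and v_y0 = 65.20 sin 45.9° = 46.82 m/s.
Vertical motion (up positive, ground at y = 0): 4.900 t² − (46.82) t − 14.5 = 0, so t = (46.82 + √(46.82² + 2·9.80·14.5)) / 9.80 = (46.82 + 49.76) / 9.80 = 9.856 s.
Horizontal distance: R = vₓ t = 45.37 × 9.856 = 447.2 m.

447 m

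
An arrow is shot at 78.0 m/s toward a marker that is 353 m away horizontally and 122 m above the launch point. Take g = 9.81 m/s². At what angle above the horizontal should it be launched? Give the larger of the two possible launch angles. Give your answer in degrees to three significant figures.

69.6°

Trajectory: y = x tanθ − g x² (1 + tan²θ)/(2v₀²). With x = 353, y = 122, v₀ = 78.0, g = 9.81:
100.5 tan²θ − 353 tanθ + (222.5) = 0.
tanθ = [353 ± √(353² − 4 × 100.5 × (222.5))] / (2 × 100.5) = (353 ± 187.7) / 200.9, giving tanθ = 0.8229 or 2.691.
θ = 39.45° or 69.61°; the larger is 69.61°.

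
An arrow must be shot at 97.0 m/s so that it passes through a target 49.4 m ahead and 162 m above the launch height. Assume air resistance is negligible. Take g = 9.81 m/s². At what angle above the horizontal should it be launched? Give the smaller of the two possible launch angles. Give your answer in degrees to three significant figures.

Trajectory: y = x tanθ − g x² (1 + tan²θ)/(2v₀²). With x = 49.4, y = 162, v₀ = 97.0, g = 9.81:
1.272 tan²θ − 49.4 tanθ + (163.3) = 0.
tanθ = [49.4 ± √(49.4² − 4 × 1.272 × (163.3))] / (2 × 1.272) = (49.4 ± 40.12) / 2.544, giving tanθ = 3.648 or 35.18.
θ = 74.67° or 88.37°; the smaller is 74.67°.

74.7°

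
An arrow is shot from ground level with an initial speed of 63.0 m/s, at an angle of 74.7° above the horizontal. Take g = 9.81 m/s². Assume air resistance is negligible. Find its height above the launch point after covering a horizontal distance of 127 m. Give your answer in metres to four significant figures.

178.0 m

Horizontal component vₓ = 63.00 cos 74.7° = 16.62 m/s; vertical v_y0 = 63.00 sin 74.7° = 60.77 m/s.
At x = 127 m, t = x/vₓ = 127/16.62 = 7.640 s.
Height: y = v_y0 t − ½ g t² = 60.77 × 7.640 − 4.905 × 7.640² = 464.2 − 286.3 = 178.0 m.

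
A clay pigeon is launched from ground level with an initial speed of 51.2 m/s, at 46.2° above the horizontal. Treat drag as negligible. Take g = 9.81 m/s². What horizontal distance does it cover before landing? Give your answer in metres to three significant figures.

vₓ = 51.20 cos 46.2° = 35.44 m/s; v_y0 = 51.20 sin 46.2° = 36.95 m/s.
Time aloft: T = 2 v_y0 / g = 2 × 36.95 / 9.81 = 7.534 s.
Range: R = vₓ T = 35.44 × 7.534 = 267.0 m.

267 m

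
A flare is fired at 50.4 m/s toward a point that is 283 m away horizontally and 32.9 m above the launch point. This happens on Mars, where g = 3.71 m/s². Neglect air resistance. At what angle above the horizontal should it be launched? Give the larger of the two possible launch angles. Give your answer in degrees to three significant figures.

77.4°

Trajectory: y = x tanθ − g x² (1 + tan²θ)/(2v₀²). With x = 283, y = 32.9, v₀ = 50.4, g = 3.71:
58.49 tan²θ − 283 tanθ + (91.39) = 0.
tanθ = [283 ± √(283² − 4 × 58.49 × (91.39))] / (2 × 58.49) = (283 ± 242.3) / 117.0, giving tanθ = 0.3479 or 4.491.
θ = 19.18° or 77.45°; the larger is 77.45°.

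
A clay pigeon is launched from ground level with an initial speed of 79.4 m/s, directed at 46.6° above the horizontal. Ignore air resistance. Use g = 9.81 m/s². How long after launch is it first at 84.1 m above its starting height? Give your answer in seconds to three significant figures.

1.70 s

Resolve: vₓ = 79.40 cos 46.6° = 54.55 m/s and v_y0 = 79.40 sin 46.6° = 57.69 m/s.
Height y(t) = 57.69 t − 4.905 t² = 84.1 gives 4.905 t² − 57.69 t + 84.1 = 0.
Quadratic formula: t = (57.69 ± √1678.1) / 9.81 = (57.69 ± 40.96) / 9.81 → t = 1.705 s or 10.06 s.
The first (ascending) time is 1.705 s.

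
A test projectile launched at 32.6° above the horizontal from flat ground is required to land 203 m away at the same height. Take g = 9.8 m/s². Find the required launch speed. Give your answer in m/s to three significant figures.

46.8 m/s

On level ground R = v₀² sin 2θ / g ⇒ v₀ = √(gR / sin 2θ).
v₀ = √(9.80 × 203 / sin 65.20°) = √(1989 / 0.9078) = √2191.5 = 46.81 m/s.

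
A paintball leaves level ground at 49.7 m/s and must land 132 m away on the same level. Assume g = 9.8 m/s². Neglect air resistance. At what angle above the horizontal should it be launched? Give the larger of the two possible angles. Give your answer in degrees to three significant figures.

74.2°

From R = (v₀²/g) sin 2θ: sin 2θ = 9.80 × 132 / 2470.1 = 0.5237.
2θ = 31.58° or 180° − 31.58° = 148.4°, so θ = 15.79° or 74.21°.
The larger angle is 74.21°.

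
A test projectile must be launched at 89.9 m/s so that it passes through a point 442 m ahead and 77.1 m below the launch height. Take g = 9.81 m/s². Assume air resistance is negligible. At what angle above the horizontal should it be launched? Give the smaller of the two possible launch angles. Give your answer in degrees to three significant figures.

Trajectory: y = x tanθ − g x² (1 + tan²θ)/(2v₀²). With x = 442, y = −77.1, v₀ = 89.9, g = 9.81:
118.6 tan²θ − 442 tanθ + (41.47) = 0.
tanθ = [442 ± √(442² − 4 × 118.6 × (41.47))] / (2 × 118.6) = (442 ± 419.2) / 237.1, giving tanθ = 0.09630 or 3.632.
θ = 5.501° or 74.60°; the smaller is 5.501°.

5.50°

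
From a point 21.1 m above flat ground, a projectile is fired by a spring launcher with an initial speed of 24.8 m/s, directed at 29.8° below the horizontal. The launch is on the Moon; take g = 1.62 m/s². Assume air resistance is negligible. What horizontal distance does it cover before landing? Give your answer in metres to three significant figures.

33.4 m

Horizontal component vₓ = 24.80 cos 29.8° = 21.52 m/s; vertical v_y0 = −12.32 m/s (downward).
Vertical motion (up positive, ground at y = 0): 0.8100 t² − (−12.32) t − 21.1 = 0, so t = (−12.32 + √(12.32² + 2·1.62·21.1)) / 1.62 = (−12.32 + 14.84) / 1.62 = 1.553 s.
Horizontal distance: R = vₓ t = 21.52 × 1.553 = 33.43 m.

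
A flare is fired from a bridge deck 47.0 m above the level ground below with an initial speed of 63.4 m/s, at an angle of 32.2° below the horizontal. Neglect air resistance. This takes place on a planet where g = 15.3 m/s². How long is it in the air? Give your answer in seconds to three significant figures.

Components: vₓ = 63.40 cos 32.2° = 53.65 m/s, v_y0 = −33.78 m/s (downward).
The projectile lands when y = 47.0 + (−33.78) t − ½·15.3·t² = 0. Positive root: t = (−33.78 + √(33.78² + 2·15.3·47.0)) / 15.3 = (−33.78 + 50.79) / 15.3 = 1.111 s.

1.11 s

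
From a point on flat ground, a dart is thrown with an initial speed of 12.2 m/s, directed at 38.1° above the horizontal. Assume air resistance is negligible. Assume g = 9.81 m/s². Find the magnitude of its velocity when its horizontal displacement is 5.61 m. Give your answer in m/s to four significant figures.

Horizontal component vₓ = 12.20 cos 38.1° = 9.601 m/s; vertical v_y0 = 12.20 sin 38.1° = 7.528 m/s.
x = vₓ t ⇒ t = 5.61/9.601 = 0.5843 s.
Vertical velocity there: v_y = v_y0 − g t = 7.528 − 9.81 × 0.5843 = 1.795 m/s.
Speed: √(vₓ² + v_y²) = √(9.601² + 1.795²) = 9.767 m/s.

9.767 m/s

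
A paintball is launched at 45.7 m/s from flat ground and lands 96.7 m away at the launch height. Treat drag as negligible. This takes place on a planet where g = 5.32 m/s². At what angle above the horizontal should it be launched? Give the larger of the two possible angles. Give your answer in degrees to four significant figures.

82.87°

Level-ground range R = v₀² sin(2θ)/g ⇒ sin(2θ) = gR/v₀² = 5.32 × 96.7 / 45.7² = 0.2463.
2θ = 14.26° or 180° − 14.26° = 165.7°, so θ = 7.130° or 82.87°.
The larger angle is 82.87°.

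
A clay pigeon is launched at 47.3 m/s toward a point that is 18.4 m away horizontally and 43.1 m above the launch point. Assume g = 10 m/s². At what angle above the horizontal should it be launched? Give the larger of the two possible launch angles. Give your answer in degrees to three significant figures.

Trajectory: y = x tanθ − g x² (1 + tan²θ)/(2v₀²). With x = 18.4, y = 43.1, v₀ = 47.3, g = 10.0:
0.7566 tan²θ − 18.4 tanθ + (43.86) = 0.
tanθ = [18.4 ± √(18.4² − 4 × 0.7566 × (43.86))] / (2 × 0.7566) = (18.4 ± 14.35) / 1.513, giving tanθ = 2.679 or 21.64.
θ = 69.53° or 87.35°; the larger is 87.35°.

87.4°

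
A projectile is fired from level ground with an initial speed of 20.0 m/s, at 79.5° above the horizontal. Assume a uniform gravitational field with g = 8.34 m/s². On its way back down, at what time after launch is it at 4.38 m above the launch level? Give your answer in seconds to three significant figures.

vₓ = 20.00 cos 79.5° = 3.645 m/s; v_y0 = 20.00 sin 79.5° = 19.67 m/s.
Require v_y0 t − ½ g t² = 4.38, i.e. 4.170 t² − 19.67 t + 4.38 = 0.
Quadratic formula: t = (19.67 ± √313.66) / 8.34 = (19.67 ± 17.71) / 8.34 → t = 0.2344 s or 4.481 s.
The descending-branch root is 4.481 s.

4.48 s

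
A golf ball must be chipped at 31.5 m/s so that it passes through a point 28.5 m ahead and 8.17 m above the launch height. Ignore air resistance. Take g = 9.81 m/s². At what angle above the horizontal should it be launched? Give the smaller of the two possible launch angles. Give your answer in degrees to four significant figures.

24.56°

Trajectory: y = x tanθ − g x² (1 + tan²θ)/(2v₀²). With x = 28.5, y = 8.17, v₀ = 31.5, g = 9.81:
4.015 tan²θ − 28.5 tanθ + (12.19) = 0.
tanθ = [28.5 ± √(28.5² − 4 × 4.015 × (12.19))] / (2 × 4.015) = (28.5 ± 24.83) / 8.030, giving tanθ = 0.4570 or 6.641.
θ = 24.56° or 81.44°; the smaller is 24.56°.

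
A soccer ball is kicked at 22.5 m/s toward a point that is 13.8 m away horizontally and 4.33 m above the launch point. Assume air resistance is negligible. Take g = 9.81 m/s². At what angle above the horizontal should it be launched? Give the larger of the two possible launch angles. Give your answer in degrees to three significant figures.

81.9°

Trajectory: y = x tanθ − g x² (1 + tan²θ)/(2v₀²). With x = 13.8, y = 4.33, v₀ = 22.5, g = 9.81:
1.845 tan²θ − 13.8 tanθ + (6.175) = 0.
tanθ = [13.8 ± √(13.8² − 4 × 1.845 × (6.175))] / (2 × 1.845) = (13.8 ± 12.04) / 3.690, giving tanθ = 0.4780 or 7.001.
θ = 25.55° or 81.87°; the larger is 81.87°.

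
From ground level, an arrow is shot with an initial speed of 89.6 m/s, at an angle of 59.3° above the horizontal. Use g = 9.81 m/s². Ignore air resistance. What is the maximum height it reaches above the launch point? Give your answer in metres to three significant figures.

303 m

Horizontal component vₓ = 89.60 cos 59.3° = 45.74 m/s; vertical v_y0 = 89.60 sin 59.3° = 77.04 m/s.
Peak height H = v_y0² / (2g) = 5935.6 / 19.62 = 302.5 m.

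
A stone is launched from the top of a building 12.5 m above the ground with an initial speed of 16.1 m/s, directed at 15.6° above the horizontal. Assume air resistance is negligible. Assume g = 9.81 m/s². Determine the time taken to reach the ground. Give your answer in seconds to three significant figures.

vₓ = 16.10 cos 15.6° = 15.51 m/s; v_y0 = 16.10 sin 15.6° = 4.330 m/s.
The projectile lands when y = 12.5 + (4.330) t − ½·9.81·t² = 0. Positive root: t = (4.330 + √(4.330² + 2·9.81·12.5)) / 9.81 = (4.330 + 16.25) / 9.81 = 2.098 s.

2.10 s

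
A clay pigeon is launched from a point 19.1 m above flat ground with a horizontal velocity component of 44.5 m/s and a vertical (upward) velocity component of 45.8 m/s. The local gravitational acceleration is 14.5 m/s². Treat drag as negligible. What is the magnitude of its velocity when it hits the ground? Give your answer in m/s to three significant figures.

68.1 m/s

With up positive and y = 0 at the ground: y(t) = 19.1 + (45.80) t − 7.250 t². Setting y = 0 and taking the positive root: t = [45.80 + √(45.80² + 2·14.5·19.1)] / 14.5 = (45.80 + 51.49) / 14.5 = 6.710 s.
Vertical velocity at impact: v_y = v_y0 − g t = 45.80 − 14.5 × 6.710 = −51.49 m/s.
Speed: |v| = √(vₓ² + v_y²) = √(44.50² + 51.49²) = 68.06 m/s.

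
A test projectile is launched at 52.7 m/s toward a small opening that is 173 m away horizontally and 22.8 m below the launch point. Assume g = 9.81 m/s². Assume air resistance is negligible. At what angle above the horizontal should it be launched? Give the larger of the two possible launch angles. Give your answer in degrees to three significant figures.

Trajectory: y = x tanθ − g x² (1 + tan²θ)/(2v₀²). With x = 173, y = −22.8, v₀ = 52.7, g = 9.81:
52.86 tan²θ − 173 tanθ + (30.06) = 0.
tanθ = [173 ± √(173² − 4 × 52.86 × (30.06))] / (2 × 52.86) = (173 ± 153.5) / 105.7, giving tanθ = 0.1841 or 3.089.
θ = 10.43° or 72.06°; the larger is 72.06°.

72.1°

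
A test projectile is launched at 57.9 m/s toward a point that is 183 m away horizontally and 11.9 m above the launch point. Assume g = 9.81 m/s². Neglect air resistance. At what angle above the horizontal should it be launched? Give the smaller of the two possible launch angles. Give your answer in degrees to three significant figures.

20.3°

Trajectory: y = x tanθ − g x² (1 + tan²θ)/(2v₀²). With x = 183, y = 11.9, v₀ = 57.9, g = 9.81:
49.00 tan²θ − 183 tanθ + (60.90) = 0.
tanθ = [183 ± √(183² − 4 × 49.00 × (60.90))] / (2 × 49.00) = (183 ± 146.8) / 98.00, giving tanθ = 0.3693 or 3.366.
θ = 20.27° or 73.45°; the smaller is 20.27°.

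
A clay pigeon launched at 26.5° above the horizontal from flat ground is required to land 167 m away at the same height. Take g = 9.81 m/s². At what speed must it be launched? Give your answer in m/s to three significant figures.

45.3 m/s

Level-ground range: R = v₀² sin(2θ)/g, so v₀ = √(gR / sin 2θ).
v₀ = √(9.81 × 167 / sin 53.00°) = √(1638 / 0.7986) = √2051.3 = 45.29 m/s.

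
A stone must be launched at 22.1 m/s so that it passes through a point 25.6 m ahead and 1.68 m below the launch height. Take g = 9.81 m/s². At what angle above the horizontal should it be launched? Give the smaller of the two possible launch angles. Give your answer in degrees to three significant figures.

Trajectory: y = x tanθ − g x² (1 + tan²θ)/(2v₀²). With x = 25.6, y = −1.68, v₀ = 22.1, g = 9.81:
6.582 tan²θ − 25.6 tanθ + (4.902) = 0.
tanθ = [25.6 ± √(25.6² − 4 × 6.582 × (4.902))] / (2 × 6.582) = (25.6 ± 22.94) / 13.16, giving tanθ = 0.2020 or 3.688.
θ = 11.42° or 74.83°; the smaller is 11.42°.

11.4°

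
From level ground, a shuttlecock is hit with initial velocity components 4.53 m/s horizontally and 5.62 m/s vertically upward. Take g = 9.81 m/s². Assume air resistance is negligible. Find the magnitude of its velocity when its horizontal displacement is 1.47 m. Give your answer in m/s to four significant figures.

Time to reach x = 1.47 m: t = x/vₓ = 1.47/4.530 = 0.3245 s.
Vertical velocity there: v_y = v_y0 − g t = 5.620 − 9.81 × 0.3245 = 2.437 m/s.
Speed: √(vₓ² + v_y²) = √(4.530² + 2.437²) = 5.144 m/s.

5.144 m/s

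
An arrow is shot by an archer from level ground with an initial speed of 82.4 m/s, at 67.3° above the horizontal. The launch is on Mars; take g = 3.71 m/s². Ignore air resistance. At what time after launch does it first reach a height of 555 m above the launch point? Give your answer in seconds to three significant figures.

vₓ = 82.40 cos 67.3° = 31.80 m/s; v_y0 = 82.40 sin 67.3° = 76.02 m/s.
Set y = v_y0 t − ½ g t² = 555: 1.855 t² − 76.02 t + 555 = 0.
t = [76.02 ± √(76.02² − 2·3.71·555)] / 3.71 = (76.02 ± 40.75) / 3.71, so t = 9.506 s or t = 31.47 s.
The first (ascending) time is 9.506 s.

9.51 s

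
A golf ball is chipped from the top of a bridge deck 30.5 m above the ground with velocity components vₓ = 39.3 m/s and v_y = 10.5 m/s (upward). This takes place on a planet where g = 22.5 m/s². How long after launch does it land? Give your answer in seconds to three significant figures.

With up positive and y = 0 at the ground: y(t) = 30.5 + (10.50) t − 11.25 t². Setting y = 0 and taking the positive root: t = [10.50 + √(10.50² + 2·22.5·30.5)] / 22.5 = (10.50 + 38.51) / 22.5 = 2.178 s.

2.18 s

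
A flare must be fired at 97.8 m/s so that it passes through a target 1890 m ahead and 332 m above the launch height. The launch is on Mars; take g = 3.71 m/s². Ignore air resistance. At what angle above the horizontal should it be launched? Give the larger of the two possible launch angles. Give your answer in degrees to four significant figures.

63.22°

Trajectory: y = x tanθ − g x² (1 + tan²θ)/(2v₀²). With x = 1890, y = 332, v₀ = 97.8, g = 3.71:
692.8 tan²θ − 1890 tanθ + (1025) = 0.
tanθ = [1890 ± √(1890² − 4 × 692.8 × (1025))] / (2 × 692.8) = (1890 ± 855.8) / 1386, giving tanθ = 0.7464 or 1.982.
θ = 36.74° or 63.22°; the larger is 63.22°.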